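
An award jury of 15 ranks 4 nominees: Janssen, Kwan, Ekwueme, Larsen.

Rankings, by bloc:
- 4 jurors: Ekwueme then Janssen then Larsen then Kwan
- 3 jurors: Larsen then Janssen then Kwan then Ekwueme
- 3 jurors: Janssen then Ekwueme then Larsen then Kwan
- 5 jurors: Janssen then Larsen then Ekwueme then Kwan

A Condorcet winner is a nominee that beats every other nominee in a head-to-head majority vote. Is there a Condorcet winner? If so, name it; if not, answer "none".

Janssen

Check each pair by majority over 15 ballots:
Janssen vs Kwan: Janssen is ranked higher on 4+3+3+5 = 15 ballots, Kwan on 0. Janssen wins 15–0.
Janssen vs Ekwueme: Janssen preferred on 3+3+5 = 11 ballots; Janssen wins 11–4.
Janssen vs Larsen: Janssen preferred on 4+3+5 = 12 ballots; Janssen wins 12–3.
Kwan vs Ekwueme: 3 to 12, Ekwueme.
Kwan vs Larsen: Kwan preferred on 0 ballots; Larsen wins 15–0.
Ekwueme vs Larsen: 7 to 8, Larsen.
Only Janssen has no losses; Janssen is the Condorcet winner.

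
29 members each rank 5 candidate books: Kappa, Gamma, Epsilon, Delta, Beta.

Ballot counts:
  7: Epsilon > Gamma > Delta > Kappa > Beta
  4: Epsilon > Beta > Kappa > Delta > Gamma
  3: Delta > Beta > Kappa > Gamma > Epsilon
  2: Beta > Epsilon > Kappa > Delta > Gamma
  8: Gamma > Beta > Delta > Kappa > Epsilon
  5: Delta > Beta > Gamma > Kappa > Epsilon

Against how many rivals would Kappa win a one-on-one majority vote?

Kappa against each rival (29 members):
Kappa vs Gamma: Kappa is ranked higher on 4+3+2 = 9 ballots, Gamma on 20. Gamma wins 20–9.
Kappa vs Epsilon: Kappa is ranked higher on 3+8+5 = 16 ballots, Epsilon on 13. Kappa wins 16–13.
Kappa vs Delta: Delta wins 23–6.
Kappa vs Beta: Beta, 22–7.
Kappa beats Epsilon; loses to Gamma, Delta, Beta — 1 pairwise win.

1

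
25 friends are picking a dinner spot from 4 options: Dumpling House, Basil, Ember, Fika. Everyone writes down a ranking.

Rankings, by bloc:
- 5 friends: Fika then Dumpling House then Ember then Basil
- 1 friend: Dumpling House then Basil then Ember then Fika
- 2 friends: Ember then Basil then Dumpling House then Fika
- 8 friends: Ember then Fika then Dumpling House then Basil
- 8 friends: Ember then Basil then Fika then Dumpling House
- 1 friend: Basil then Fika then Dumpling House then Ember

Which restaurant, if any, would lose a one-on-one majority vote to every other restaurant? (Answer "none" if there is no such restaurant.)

Basil

Pairwise majorities:
Dumpling House vs Basil: 14 to 11, Dumpling House.
Dumpling House–Ember: Ember 18–7.
Dumpling House vs Fika: Dumpling House is ranked higher on 1+2 = 3 ballots, Fika on 22. Fika wins 22–3.
Basil vs Ember: 1+1 = 2 for Basil, 23 for Ember — Ember by 23–2.
Basil vs Fika: Fika, 13–12.
Ember vs Fika: Ember preferred on 1+2+8+8 = 19 ballots; Ember wins 19–6.
Only Basil has no wins; Basil is the Condorcet loser.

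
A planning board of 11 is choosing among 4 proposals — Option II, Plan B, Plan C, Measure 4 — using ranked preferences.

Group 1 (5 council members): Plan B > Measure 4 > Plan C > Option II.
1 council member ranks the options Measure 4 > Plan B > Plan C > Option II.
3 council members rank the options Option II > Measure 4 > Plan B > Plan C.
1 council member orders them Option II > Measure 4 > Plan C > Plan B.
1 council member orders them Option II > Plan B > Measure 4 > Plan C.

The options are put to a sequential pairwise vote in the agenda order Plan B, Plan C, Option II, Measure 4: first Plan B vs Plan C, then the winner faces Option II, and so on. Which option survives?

Round 1: Plan B vs Plan C — 10–1, Plan B advances.
Round 2: Plan B vs Option II — 6–5, Plan B advances.
Round 3: Plan B vs Measure 4 — 6–5, Plan B advances.
Plan B survives the agenda.

Plan B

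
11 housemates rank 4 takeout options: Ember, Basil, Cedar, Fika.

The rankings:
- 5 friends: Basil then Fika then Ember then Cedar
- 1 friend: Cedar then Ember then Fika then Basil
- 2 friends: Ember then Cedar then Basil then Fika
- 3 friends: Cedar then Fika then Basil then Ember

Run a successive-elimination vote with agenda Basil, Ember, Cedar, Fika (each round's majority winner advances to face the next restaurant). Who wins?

Cedar

Round 1: Basil vs Ember — 8–3, Basil advances.
Round 2: Basil vs Cedar — 5–6, Cedar advances.
Round 3: Cedar vs Fika — 6–5, Cedar advances.
The agenda winner is Cedar.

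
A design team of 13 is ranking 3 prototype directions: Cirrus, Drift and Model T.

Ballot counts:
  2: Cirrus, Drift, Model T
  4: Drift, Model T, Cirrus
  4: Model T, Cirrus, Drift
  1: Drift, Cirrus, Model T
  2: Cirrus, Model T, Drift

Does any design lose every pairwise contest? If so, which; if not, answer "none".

Pairwise majorities:
Cirrus–Drift: Cirrus 8–5.
Cirrus vs Model T: 2+1+2 = 5 for Cirrus, 8 for Model T — Model T by 8–5.
Drift vs Model T: Drift preferred on 2+4+1 = 7 ballots; Drift wins 7–6.
Each design has at least one pairwise win (Cirrus beats Drift; Drift beats Model T; Model T beats Cirrus) — no Condorcet loser.

none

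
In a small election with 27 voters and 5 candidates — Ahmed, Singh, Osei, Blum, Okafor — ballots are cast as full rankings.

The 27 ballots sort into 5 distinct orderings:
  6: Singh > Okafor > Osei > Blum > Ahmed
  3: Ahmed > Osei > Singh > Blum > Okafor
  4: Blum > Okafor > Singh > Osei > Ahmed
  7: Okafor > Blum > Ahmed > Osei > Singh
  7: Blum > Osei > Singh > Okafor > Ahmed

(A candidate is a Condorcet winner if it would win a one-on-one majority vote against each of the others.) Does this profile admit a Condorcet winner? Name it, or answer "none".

Pairwise majorities:
Ahmed vs Singh: Ahmed is ranked higher on 3+7 = 10 ballots, Singh on 17. Singh wins 17–10.
Ahmed vs Osei: 10 to 17, Osei.
Ahmed vs Blum: 3 for Ahmed, 24 for Blum — Blum by 24–3.
Ahmed vs Okafor: Okafor wins 24–3.
Singh vs Osei: Osei, 17–10.
Singh–Blum: Blum 18–9.
Singh vs Okafor: Singh, 16–11.
Osei vs Blum: Osei preferred on 6+3 = 9 ballots; Blum wins 18–9.
Osei vs Okafor: 3+7 = 10 for Osei, 17 for Okafor — Okafor by 17–10.
Blum vs Okafor: 14 to 13, Blum.
Blum beats each of Ahmed, Singh, Osei, Okafor — Blum is the Condorcet winner.

Blum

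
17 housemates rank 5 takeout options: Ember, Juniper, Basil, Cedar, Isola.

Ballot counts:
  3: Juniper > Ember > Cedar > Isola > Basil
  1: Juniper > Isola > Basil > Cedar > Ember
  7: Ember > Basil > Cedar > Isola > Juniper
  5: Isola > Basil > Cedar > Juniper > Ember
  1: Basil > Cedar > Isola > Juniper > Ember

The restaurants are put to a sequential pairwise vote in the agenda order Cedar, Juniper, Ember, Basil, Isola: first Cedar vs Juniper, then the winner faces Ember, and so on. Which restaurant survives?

Ember

Round 1: Cedar vs Juniper — 13–4, Cedar advances.
Round 2: Cedar vs Ember — 7–10, Ember advances.
Round 3: Ember vs Basil — 10–7, Ember advances.
Round 4: Ember vs Isola — 10–7, Ember advances.
Ember survives the agenda.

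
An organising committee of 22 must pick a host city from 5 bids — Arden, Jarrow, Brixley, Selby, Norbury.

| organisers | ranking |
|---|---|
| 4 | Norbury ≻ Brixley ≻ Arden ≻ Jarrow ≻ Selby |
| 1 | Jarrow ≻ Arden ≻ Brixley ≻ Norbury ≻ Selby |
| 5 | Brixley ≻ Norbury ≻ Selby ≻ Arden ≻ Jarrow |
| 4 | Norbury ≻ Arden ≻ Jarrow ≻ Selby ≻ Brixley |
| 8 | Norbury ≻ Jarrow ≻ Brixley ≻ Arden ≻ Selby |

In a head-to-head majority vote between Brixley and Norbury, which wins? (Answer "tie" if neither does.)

Norbury

Ballots ranking Brixley above Norbury: 1 + 5 = 6.
Ballots ranking Norbury above Brixley: 22 − 6 = 16.
Norbury wins the head-to-head 16–6.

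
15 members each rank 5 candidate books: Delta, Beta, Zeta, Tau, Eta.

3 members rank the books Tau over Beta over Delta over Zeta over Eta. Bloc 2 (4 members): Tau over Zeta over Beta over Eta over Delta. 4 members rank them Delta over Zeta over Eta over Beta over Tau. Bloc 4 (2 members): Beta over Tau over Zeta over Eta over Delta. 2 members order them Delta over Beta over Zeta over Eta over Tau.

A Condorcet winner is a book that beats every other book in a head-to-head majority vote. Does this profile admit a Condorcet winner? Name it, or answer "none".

none

Head-to-head results (15 members):
Delta vs Beta: Delta is ranked higher on 4+2 = 6 ballots, Beta on 9. Beta wins 9–6.
Delta vs Zeta: Delta is ranked higher on 3+4+2 = 9 ballots, Zeta on 6. Delta wins 9–6.
Delta vs Tau: Delta preferred on 4+2 = 6 ballots; Tau wins 9–6.
Delta vs Eta: Delta preferred on 3+4+2 = 9 ballots; Delta wins 9–6.
Beta vs Zeta: Beta preferred on 3+2+2 = 7 ballots; Zeta wins 8–7.
Beta vs Tau: Beta preferred on 4+2+2 = 8 ballots; Beta wins 8–7.
Beta vs Eta: 11 to 4, Beta.
Zeta vs Tau: 6 to 9, Tau.
Zeta vs Eta: Zeta preferred on 3+4+4+2+2 = 15 ballots; Zeta wins 15–0.
Tau vs Eta: Tau preferred on 3+4+2 = 9 ballots; Tau wins 9–6.
Each book drops at least one matchup (Delta loses to Beta; Beta loses to Zeta; Zeta loses to Delta; Tau loses to Beta; Eta loses to Delta); the cycle Delta > Zeta > Beta > Delta rules out a Condorcet winner.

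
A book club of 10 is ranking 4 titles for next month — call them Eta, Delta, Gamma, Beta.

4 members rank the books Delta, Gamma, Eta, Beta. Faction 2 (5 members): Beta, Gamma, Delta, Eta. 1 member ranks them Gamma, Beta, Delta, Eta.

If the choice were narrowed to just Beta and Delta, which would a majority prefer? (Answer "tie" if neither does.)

Ballots ranking Beta above Delta: 5 + 1 = 6.
Ballots ranking Delta above Beta: 10 − 6 = 4.
Beta wins the head-to-head 6–4.

Beta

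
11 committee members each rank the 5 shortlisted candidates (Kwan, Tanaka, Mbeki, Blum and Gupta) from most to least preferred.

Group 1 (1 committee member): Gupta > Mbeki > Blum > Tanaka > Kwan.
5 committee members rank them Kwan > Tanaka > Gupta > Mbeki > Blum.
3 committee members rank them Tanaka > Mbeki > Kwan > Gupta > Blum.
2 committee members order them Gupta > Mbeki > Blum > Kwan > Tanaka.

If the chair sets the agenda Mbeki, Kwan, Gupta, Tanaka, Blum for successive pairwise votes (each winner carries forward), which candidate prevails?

Tanaka

Round 1: Mbeki vs Kwan — 6–5, Mbeki advances.
Round 2: Mbeki vs Gupta — 3–8, Gupta advances.
Round 3: Gupta vs Tanaka — 3–8, Tanaka advances.
Round 4: Tanaka vs Blum — 8–3, Tanaka advances.
The agenda winner is Tanaka.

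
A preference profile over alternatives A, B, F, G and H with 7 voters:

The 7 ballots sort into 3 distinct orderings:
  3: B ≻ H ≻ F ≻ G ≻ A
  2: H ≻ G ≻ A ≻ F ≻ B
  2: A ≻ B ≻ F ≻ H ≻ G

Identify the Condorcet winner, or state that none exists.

none

Pairwise majorities:
A–B: A 4–3.
A–F: A 4–3.
A–G: G 5–2.
A–H: H 5–2.
B vs F: 3+2 = 5 for B, 2 for F — B by 5–2.
B vs G: 5 to 2, B.
B vs H: B is ranked higher on 3+2 = 5 ballots, H on 2. B wins 5–2.
F vs G: F wins 5–2.
F vs H: 2 to 5, H.
G vs H: H, 7–0.
No alternative is unbeaten: A loses to G; B loses to A; F loses to A; G loses to B; H loses to B. In particular A > B > G > A is a majority cycle — no Condorcet winner exists.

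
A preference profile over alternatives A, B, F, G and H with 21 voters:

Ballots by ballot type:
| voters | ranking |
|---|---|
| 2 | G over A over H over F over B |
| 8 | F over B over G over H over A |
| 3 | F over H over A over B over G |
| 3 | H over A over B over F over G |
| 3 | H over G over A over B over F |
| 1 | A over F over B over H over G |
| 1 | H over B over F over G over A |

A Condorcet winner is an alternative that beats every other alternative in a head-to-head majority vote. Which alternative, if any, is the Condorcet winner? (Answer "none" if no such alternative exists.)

F

Check each pair by majority over 21 ballots:
A vs B: A, 12–9.
A vs F: F wins 12–9.
A vs G: G wins 14–7.
A–H: H 18–3.
B vs F: F wins 14–7.
B vs G: B wins 16–5.
B vs H: H, 12–9.
F vs G: F, 16–5.
F vs H: F, 12–9.
G vs H: H, 11–10.
Only F has no losses; F is the Condorcet winner.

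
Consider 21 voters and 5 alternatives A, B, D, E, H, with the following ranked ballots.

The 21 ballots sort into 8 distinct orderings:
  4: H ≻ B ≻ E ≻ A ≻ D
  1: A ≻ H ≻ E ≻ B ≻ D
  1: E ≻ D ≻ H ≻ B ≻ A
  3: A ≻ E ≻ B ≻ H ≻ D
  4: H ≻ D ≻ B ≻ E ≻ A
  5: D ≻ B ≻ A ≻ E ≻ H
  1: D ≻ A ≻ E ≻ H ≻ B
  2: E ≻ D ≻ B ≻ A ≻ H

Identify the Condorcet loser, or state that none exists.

none

Head-to-head results (21 voters):
A vs B: A is ranked higher on 1+3+1 = 5 ballots, B on 16. B wins 16–5.
A–D: D 13–8.
A vs E: 10 to 11, E.
A–H: A 12–9.
B vs D: D, 13–8.
B vs E: B wins 13–8.
B vs H: B is ranked higher on 3+5+2 = 10 ballots, H on 11. H wins 11–10.
D–E: E 11–10.
D vs H: D preferred on 1+5+1+2 = 9 ballots; H wins 12–9.
E vs H: E, 12–9.
Every alternative wins at least one matchup (A beats H; B beats A; D beats A; E beats A; H beats B), so there is no Condorcet loser.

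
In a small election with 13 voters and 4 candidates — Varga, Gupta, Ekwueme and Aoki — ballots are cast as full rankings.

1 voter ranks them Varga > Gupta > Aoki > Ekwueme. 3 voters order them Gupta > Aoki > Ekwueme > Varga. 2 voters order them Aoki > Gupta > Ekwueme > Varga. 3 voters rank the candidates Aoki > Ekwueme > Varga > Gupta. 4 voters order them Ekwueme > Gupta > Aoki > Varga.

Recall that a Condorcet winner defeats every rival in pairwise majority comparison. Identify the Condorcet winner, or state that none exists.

Check each pair by majority over 13 ballots:
Varga vs Gupta: Gupta, 9–4.
Varga vs Ekwueme: Ekwueme wins 12–1.
Varga vs Aoki: Aoki wins 12–1.
Gupta–Ekwueme: Ekwueme 7–6.
Gupta vs Aoki: Gupta, 8–5.
Ekwueme–Aoki: Aoki 9–4.
Every candidate loses at least once (Varga loses to Gupta; Gupta loses to Ekwueme; Ekwueme loses to Aoki; Aoki loses to Gupta). The majority relation contains the cycle Gupta beats Aoki beats Ekwueme beats Gupta, so there is no Condorcet winner.

none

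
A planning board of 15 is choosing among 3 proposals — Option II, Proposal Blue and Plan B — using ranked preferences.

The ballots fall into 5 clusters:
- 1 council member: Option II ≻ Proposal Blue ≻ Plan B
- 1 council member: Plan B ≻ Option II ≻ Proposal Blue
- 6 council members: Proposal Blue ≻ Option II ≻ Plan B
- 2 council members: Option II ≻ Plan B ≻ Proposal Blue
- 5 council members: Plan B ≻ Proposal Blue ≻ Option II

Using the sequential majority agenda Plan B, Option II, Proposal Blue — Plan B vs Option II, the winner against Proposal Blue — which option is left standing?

Round 1: Plan B vs Option II — 6–9, Option II advances.
Round 2: Option II vs Proposal Blue — 4–11, Proposal Blue advances.
The agenda winner is Proposal Blue.

Proposal Blue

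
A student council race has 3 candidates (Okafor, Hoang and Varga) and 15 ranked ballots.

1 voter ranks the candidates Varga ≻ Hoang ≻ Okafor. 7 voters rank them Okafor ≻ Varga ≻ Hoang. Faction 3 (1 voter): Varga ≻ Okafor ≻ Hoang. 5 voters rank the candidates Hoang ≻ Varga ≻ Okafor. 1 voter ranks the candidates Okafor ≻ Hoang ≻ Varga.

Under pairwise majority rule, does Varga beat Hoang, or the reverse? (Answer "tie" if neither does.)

Ballots ranking Varga above Hoang: 1 + 7 + 1 = 9.
Ballots ranking Hoang above Varga: 15 − 9 = 6.
Varga wins the head-to-head 9–6.

Varga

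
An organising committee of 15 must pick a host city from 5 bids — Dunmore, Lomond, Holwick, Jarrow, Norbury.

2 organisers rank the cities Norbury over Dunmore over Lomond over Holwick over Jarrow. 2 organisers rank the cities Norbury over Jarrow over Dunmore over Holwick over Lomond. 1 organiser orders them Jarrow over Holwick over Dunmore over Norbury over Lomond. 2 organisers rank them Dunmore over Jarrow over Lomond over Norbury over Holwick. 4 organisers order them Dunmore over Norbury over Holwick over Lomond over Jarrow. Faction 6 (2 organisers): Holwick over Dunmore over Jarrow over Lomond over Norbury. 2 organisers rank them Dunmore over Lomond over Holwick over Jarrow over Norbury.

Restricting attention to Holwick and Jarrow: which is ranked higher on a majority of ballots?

Ballots ranking Holwick above Jarrow: 2 + 4 + 2 + 2 = 10.
Ballots ranking Jarrow above Holwick: 15 − 10 = 5.
Holwick wins the head-to-head 10–5.

Holwick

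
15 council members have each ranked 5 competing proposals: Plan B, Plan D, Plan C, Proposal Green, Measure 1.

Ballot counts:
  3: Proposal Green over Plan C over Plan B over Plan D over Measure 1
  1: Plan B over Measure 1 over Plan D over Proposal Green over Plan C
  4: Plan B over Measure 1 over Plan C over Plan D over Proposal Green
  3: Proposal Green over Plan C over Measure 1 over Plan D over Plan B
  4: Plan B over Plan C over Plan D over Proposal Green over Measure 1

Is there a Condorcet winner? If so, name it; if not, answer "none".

Head-to-head results (15 council members):
Plan B vs Plan D: 12 to 3, Plan B.
Plan B vs Plan C: Plan B is ranked higher on 1+4+4 = 9 ballots, Plan C on 6. Plan B wins 9–6.
Plan B vs Proposal Green: 9 to 6, Plan B.
Plan B vs Measure 1: 12 to 3, Plan B.
Plan D vs Plan C: 1 to 14, Plan C.
Plan D vs Proposal Green: Plan D is ranked higher on 1+4+4 = 9 ballots, Proposal Green on 6. Plan D wins 9–6.
Plan D vs Measure 1: 3+4 = 7 for Plan D, 8 for Measure 1 — Measure 1 by 8–7.
Plan C vs Proposal Green: Plan C preferred on 4+4 = 8 ballots; Plan C wins 8–7.
Plan C vs Measure 1: 3+3+4 = 10 for Plan C, 5 for Measure 1 — Plan C by 10–5.
Proposal Green vs Measure 1: 3+3+4 = 10 for Proposal Green, 5 for Measure 1 — Proposal Green by 10–5.
Only Plan B has no losses; Plan B is the Condorcet winner.

Plan B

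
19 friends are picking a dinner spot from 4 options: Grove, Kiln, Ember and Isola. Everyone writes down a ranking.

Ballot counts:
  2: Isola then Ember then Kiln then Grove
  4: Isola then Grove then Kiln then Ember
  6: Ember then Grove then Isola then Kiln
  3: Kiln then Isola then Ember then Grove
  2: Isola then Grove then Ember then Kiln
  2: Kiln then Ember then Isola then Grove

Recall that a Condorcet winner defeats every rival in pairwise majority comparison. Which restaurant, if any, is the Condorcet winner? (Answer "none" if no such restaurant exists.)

Isola

Head-to-head results (19 friends):
Grove vs Kiln: 4+6+2 = 12 for Grove, 7 for Kiln — Grove by 12–7.
Grove vs Ember: Grove preferred on 4+2 = 6 ballots; Ember wins 13–6.
Grove–Isola: Isola 13–6.
Kiln–Ember: Ember 10–9.
Kiln vs Isola: Kiln preferred on 3+2 = 5 ballots; Isola wins 14–5.
Ember vs Isola: Isola, 11–8.
Isola defeats every rival head-to-head and is the Condorcet winner.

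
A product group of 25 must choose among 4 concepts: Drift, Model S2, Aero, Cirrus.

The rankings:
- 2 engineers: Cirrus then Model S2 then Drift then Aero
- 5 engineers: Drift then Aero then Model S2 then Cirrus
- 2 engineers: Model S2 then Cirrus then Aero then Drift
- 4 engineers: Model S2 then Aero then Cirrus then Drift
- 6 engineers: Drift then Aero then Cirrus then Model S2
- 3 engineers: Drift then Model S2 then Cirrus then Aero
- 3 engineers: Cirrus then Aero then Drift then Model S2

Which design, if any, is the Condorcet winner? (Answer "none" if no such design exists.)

Drift

Check each pair by majority over 25 ballots:
Drift–Model S2: Drift 17–8.
Drift vs Aero: 16 to 9, Drift.
Drift vs Cirrus: 5+6+3 = 14 for Drift, 11 for Cirrus — Drift by 14–11.
Model S2 vs Aero: 2+2+4+3 = 11 for Model S2, 14 for Aero — Aero by 14–11.
Model S2–Cirrus: Model S2 14–11.
Aero–Cirrus: Aero 15–10.
Only Drift has no losses; Drift is the Condorcet winner.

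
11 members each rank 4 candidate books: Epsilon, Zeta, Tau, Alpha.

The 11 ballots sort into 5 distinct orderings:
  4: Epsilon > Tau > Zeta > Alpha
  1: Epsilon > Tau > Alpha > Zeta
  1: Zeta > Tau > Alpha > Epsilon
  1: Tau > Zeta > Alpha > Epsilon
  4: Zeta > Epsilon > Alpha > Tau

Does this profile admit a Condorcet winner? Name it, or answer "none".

Pairwise majorities:
Epsilon vs Zeta: Zeta wins 6–5.
Epsilon vs Tau: Epsilon, 9–2.
Epsilon–Alpha: Epsilon 9–2.
Zeta vs Tau: 5 to 6, Tau.
Zeta–Alpha: Zeta 10–1.
Tau vs Alpha: Tau preferred on 4+1+1+1 = 7 ballots; Tau wins 7–4.
No book is unbeaten: Epsilon loses to Zeta; Zeta loses to Tau; Tau loses to Epsilon; Alpha loses to Epsilon. In particular Epsilon → Tau → Zeta → Epsilon is a majority cycle — no Condorcet winner exists.

none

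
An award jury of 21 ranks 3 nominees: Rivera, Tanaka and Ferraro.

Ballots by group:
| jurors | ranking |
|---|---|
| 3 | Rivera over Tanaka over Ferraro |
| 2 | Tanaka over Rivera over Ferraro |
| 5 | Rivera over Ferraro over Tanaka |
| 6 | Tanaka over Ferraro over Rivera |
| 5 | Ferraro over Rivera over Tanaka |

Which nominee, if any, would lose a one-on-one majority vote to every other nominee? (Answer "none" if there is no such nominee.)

Head-to-head results (21 jurors):
Rivera vs Tanaka: 3+5+5 = 13 for Rivera, 8 for Tanaka — Rivera by 13–8.
Rivera vs Ferraro: 3+2+5 = 10 for Rivera, 11 for Ferraro — Ferraro by 11–10.
Tanaka vs Ferraro: Tanaka, 11–10.
Each nominee has at least one pairwise win (Rivera beats Tanaka; Tanaka beats Ferraro; Ferraro beats Rivera) — no Condorcet loser.

none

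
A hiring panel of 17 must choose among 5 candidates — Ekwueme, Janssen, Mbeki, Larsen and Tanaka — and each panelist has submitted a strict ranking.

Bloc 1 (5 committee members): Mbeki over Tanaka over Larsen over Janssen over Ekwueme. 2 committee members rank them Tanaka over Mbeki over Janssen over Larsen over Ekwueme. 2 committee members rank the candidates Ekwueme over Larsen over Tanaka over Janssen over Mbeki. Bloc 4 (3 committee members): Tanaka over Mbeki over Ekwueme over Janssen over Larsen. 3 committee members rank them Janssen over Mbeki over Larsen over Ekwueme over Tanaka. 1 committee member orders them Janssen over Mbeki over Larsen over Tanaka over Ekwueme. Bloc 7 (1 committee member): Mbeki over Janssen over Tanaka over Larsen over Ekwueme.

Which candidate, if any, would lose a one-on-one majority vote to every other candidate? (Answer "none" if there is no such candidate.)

Head-to-head results (17 committee members):
Ekwueme vs Janssen: 5 to 12, Janssen.
Ekwueme vs Mbeki: Ekwueme preferred on 2 ballots; Mbeki wins 15–2.
Ekwueme–Larsen: Larsen 12–5.
Ekwueme vs Tanaka: 2+3 = 5 for Ekwueme, 12 for Tanaka — Tanaka by 12–5.
Janssen vs Mbeki: 2+3+1 = 6 for Janssen, 11 for Mbeki — Mbeki by 11–6.
Janssen vs Larsen: 2+3+3+1+1 = 10 for Janssen, 7 for Larsen — Janssen by 10–7.
Janssen vs Tanaka: Tanaka wins 12–5.
Mbeki vs Larsen: Mbeki is ranked higher on 5+2+3+3+1+1 = 15 ballots, Larsen on 2. Mbeki wins 15–2.
Mbeki vs Tanaka: 10 to 7, Mbeki.
Larsen–Tanaka: Tanaka 11–6.
Ekwueme loses to every other candidate — it is the Condorcet loser.

Ekwueme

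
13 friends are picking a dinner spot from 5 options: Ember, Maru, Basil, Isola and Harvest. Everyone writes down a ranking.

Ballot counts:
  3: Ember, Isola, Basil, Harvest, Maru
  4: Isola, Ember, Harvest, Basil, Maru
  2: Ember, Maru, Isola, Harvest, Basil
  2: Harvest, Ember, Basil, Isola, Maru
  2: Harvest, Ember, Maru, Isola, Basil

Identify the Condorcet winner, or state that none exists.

Check each pair by majority over 13 ballots:
Ember vs Maru: Ember is ranked higher on 3+4+2+2+2 = 13 ballots, Maru on 0. Ember wins 13–0.
Ember vs Basil: Ember is ranked higher on 3+4+2+2+2 = 13 ballots, Basil on 0. Ember wins 13–0.
Ember vs Isola: 3+2+2+2 = 9 for Ember, 4 for Isola — Ember by 9–4.
Ember vs Harvest: 3+4+2 = 9 for Ember, 4 for Harvest — Ember by 9–4.
Maru vs Basil: 4 to 9, Basil.
Maru vs Isola: 4 to 9, Isola.
Maru vs Harvest: 2 for Maru, 11 for Harvest — Harvest by 11–2.
Basil vs Isola: 2 for Basil, 11 for Isola — Isola by 11–2.
Basil vs Harvest: Basil preferred on 3 ballots; Harvest wins 10–3.
Isola vs Harvest: 3+4+2 = 9 for Isola, 4 for Harvest — Isola by 9–4.
Ember wins every pairwise contest, so Ember is the Condorcet winner.

Ember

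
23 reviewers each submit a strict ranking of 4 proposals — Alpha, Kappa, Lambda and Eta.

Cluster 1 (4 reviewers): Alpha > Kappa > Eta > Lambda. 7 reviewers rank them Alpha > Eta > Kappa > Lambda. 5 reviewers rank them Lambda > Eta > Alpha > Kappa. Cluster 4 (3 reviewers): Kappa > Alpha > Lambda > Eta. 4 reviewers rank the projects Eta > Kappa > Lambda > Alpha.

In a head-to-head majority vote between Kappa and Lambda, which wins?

Ballots ranking Kappa above Lambda: 4 + 7 + 3 + 4 = 18.
Ballots ranking Lambda above Kappa: 23 − 18 = 5.
Kappa wins the head-to-head 18–5.

Kappa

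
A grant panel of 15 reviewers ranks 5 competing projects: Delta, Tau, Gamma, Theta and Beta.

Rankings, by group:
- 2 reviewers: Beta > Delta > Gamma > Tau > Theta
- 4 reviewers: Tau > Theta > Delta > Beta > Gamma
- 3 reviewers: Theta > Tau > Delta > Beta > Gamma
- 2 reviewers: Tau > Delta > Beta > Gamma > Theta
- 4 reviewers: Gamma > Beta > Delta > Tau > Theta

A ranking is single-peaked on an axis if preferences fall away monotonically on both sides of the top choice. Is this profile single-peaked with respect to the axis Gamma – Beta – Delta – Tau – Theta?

yes

Axis positions: Gamma=1, Beta=2, Delta=3, Tau=4, Theta=5.
Group 1 (peak Beta at position 2): ranking walks positions 2-3-1-4-5, expanding outward from the peak — single-peaked.
Group 2 (peak Tau at position 4): ranking walks positions 4-5-3-2-1, expanding outward from the peak — single-peaked.
Group 3 (peak Theta at position 5): ranking walks positions 5-4-3-2-1, expanding outward from the peak — single-peaked.
Group 4 (peak Tau at position 4): ranking walks positions 4-3-2-1-5, expanding outward from the peak — single-peaked.
Group 5 (peak Gamma at position 1): ranking walks positions 1-2-3-4-5, expanding outward from the peak — single-peaked.
Every ranking is single-peaked on this axis.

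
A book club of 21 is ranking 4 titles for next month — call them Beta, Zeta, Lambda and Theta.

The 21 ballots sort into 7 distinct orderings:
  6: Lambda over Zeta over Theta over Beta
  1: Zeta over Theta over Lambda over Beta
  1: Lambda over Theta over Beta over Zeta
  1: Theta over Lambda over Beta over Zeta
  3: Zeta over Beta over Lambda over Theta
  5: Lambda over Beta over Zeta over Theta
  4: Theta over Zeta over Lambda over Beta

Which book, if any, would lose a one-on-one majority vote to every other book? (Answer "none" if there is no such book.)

Beta

Pairwise majorities:
Beta vs Zeta: Zeta, 14–7.
Beta vs Lambda: 3 for Beta, 18 for Lambda — Lambda by 18–3.
Beta vs Theta: 3+5 = 8 for Beta, 13 for Theta — Theta by 13–8.
Zeta vs Lambda: Zeta is ranked higher on 1+3+4 = 8 ballots, Lambda on 13. Lambda wins 13–8.
Zeta vs Theta: Zeta preferred on 6+1+3+5 = 15 ballots; Zeta wins 15–6.
Lambda vs Theta: Lambda preferred on 6+1+3+5 = 15 ballots; Lambda wins 15–6.
Beta loses to every other book — it is the Condorcet loser.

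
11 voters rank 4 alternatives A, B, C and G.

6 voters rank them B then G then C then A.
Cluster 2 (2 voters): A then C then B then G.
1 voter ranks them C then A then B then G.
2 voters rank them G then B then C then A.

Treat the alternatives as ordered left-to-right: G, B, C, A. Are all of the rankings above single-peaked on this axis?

Axis positions: G=1, B=2, C=3, A=4.
Cluster 1 (peak B at position 2): ranking walks positions 2-1-3-4, expanding outward from the peak — single-peaked.
Cluster 2 (peak A at position 4): ranking walks positions 4-3-2-1, expanding outward from the peak — single-peaked.
Cluster 3 (peak C at position 3): ranking walks positions 3-4-2-1, expanding outward from the peak — single-peaked.
Cluster 4 (peak G at position 1): ranking walks positions 1-2-3-4, expanding outward from the peak — single-peaked.
Every ranking is single-peaked on this axis.

yes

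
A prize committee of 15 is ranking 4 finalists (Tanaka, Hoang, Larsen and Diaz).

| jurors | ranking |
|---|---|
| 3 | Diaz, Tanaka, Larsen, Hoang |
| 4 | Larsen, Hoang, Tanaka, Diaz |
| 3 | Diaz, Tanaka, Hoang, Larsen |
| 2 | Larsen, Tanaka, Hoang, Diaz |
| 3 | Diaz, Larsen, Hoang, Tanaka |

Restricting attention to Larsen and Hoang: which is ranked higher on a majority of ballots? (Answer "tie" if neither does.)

Ballots ranking Larsen above Hoang: 3 + 4 + 2 + 3 = 12.
Ballots ranking Hoang above Larsen: 15 − 12 = 3.
Larsen wins the head-to-head 12–3.

Larsen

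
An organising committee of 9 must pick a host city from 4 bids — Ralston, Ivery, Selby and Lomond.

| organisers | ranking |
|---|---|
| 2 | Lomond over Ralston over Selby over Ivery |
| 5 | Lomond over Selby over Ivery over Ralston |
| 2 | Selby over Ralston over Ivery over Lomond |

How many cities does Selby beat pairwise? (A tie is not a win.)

2

Selby against each rival (9 organisers):
Selby vs Ralston: 7 to 2, Selby.
Selby vs Ivery: Selby wins 9–0.
Selby vs Lomond: Lomond, 7–2.
Selby beats Ralston, Ivery; loses to Lomond — 2 pairwise wins.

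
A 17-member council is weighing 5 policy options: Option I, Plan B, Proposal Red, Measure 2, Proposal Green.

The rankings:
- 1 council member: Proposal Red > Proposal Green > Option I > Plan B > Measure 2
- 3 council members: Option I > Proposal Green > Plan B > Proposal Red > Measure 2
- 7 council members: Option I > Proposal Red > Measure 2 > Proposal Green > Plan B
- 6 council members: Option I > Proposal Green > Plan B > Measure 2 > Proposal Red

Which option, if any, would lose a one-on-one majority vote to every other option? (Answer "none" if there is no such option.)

Pairwise majorities:
Option I vs Plan B: Option I is ranked higher on 1+3+7+6 = 17 ballots, Plan B on 0. Option I wins 17–0.
Option I–Proposal Red: Option I 16–1.
Option I vs Measure 2: Option I, 17–0.
Option I vs Proposal Green: Option I is ranked higher on 3+7+6 = 16 ballots, Proposal Green on 1. Option I wins 16–1.
Plan B vs Proposal Red: Plan B is ranked higher on 3+6 = 9 ballots, Proposal Red on 8. Plan B wins 9–8.
Plan B vs Measure 2: Plan B wins 10–7.
Plan B vs Proposal Green: 0 to 17, Proposal Green.
Proposal Red–Measure 2: Proposal Red 11–6.
Proposal Red–Proposal Green: Proposal Green 9–8.
Measure 2–Proposal Green: Proposal Green 10–7.
Only Measure 2 has no wins; Measure 2 is the Condorcet loser.

Measure 2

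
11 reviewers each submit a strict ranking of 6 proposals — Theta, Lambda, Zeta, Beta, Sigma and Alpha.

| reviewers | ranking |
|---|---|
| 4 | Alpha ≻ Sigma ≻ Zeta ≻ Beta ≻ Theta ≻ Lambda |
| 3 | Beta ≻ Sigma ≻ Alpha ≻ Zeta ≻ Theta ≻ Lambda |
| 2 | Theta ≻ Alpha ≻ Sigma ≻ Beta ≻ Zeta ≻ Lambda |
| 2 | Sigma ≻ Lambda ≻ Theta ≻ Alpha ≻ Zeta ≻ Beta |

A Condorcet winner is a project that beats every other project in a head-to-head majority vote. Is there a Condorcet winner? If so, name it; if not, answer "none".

Pairwise majorities:
Theta vs Lambda: Theta is ranked higher on 4+3+2 = 9 ballots, Lambda on 2. Theta wins 9–2.
Theta vs Zeta: Theta is ranked higher on 2+2 = 4 ballots, Zeta on 7. Zeta wins 7–4.
Theta vs Beta: 4 to 7, Beta.
Theta vs Sigma: Theta is ranked higher on 2 ballots, Sigma on 9. Sigma wins 9–2.
Theta vs Alpha: 4 to 7, Alpha.
Lambda vs Zeta: Lambda preferred on 2 ballots; Zeta wins 9–2.
Lambda vs Beta: Lambda is ranked higher on 2 ballots, Beta on 9. Beta wins 9–2.
Lambda vs Sigma: Lambda is ranked higher on 0 ballots, Sigma on 11. Sigma wins 11–0.
Lambda vs Alpha: Lambda is ranked higher on 2 ballots, Alpha on 9. Alpha wins 9–2.
Zeta vs Beta: 6 to 5, Zeta.
Zeta vs Sigma: 0 to 11, Sigma.
Zeta vs Alpha: Zeta preferred on 0 ballots; Alpha wins 11–0.
Beta vs Sigma: Beta is ranked higher on 3 ballots, Sigma on 8. Sigma wins 8–3.
Beta vs Alpha: 3 for Beta, 8 for Alpha — Alpha by 8–3.
Sigma vs Alpha: Sigma preferred on 3+2 = 5 ballots; Alpha wins 6–5.
Alpha wins every pairwise contest, so Alpha is the Condorcet winner.

Alpha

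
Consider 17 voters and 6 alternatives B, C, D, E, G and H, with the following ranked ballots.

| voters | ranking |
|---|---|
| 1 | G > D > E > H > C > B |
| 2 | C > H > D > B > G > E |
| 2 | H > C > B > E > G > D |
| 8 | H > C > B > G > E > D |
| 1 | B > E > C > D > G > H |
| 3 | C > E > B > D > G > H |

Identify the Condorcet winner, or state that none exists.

Head-to-head results (17 voters):
B vs C: 1 to 16, C.
B vs D: 2+8+1+3 = 14 for B, 3 for D — B by 14–3.
B vs E: B wins 13–4.
B vs G: B, 16–1.
B vs H: B preferred on 1+3 = 4 ballots; H wins 13–4.
C vs D: C is ranked higher on 2+2+8+1+3 = 16 ballots, D on 1. C wins 16–1.
C vs E: C is ranked higher on 2+2+8+3 = 15 ballots, E on 2. C wins 15–2.
C vs G: C preferred on 2+2+8+1+3 = 16 ballots; C wins 16–1.
C vs H: H, 11–6.
D vs E: E, 14–3.
D vs G: G, 11–6.
D vs H: 5 to 12, H.
E–G: G 11–6.
E–H: H 12–5.
G vs H: G preferred on 1+1+3 = 5 ballots; H wins 12–5.
H beats each of B, C, D, E, G — H is the Condorcet winner.

H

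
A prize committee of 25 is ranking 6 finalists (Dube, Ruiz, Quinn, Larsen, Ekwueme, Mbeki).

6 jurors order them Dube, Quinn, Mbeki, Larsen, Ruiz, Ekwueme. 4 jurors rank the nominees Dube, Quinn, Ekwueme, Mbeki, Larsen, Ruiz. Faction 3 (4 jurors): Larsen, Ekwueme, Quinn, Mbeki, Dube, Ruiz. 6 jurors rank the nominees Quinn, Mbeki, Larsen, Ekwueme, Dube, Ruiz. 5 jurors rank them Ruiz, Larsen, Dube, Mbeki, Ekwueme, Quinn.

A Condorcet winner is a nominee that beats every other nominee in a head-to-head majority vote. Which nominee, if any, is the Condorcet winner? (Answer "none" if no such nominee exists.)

Head-to-head results (25 jurors):
Dube vs Ruiz: Dube wins 20–5.
Dube vs Quinn: Dube, 15–10.
Dube vs Larsen: Dube preferred on 6+4 = 10 ballots; Larsen wins 15–10.
Dube vs Ekwueme: 15 to 10, Dube.
Dube vs Mbeki: Dube preferred on 6+4+5 = 15 ballots; Dube wins 15–10.
Ruiz–Quinn: Quinn 20–5.
Ruiz–Larsen: Larsen 20–5.
Ruiz vs Ekwueme: 11 to 14, Ekwueme.
Ruiz vs Mbeki: Mbeki, 20–5.
Quinn vs Larsen: Quinn preferred on 6+4+6 = 16 ballots; Quinn wins 16–9.
Quinn vs Ekwueme: Quinn, 16–9.
Quinn vs Mbeki: Quinn, 20–5.
Larsen vs Ekwueme: Larsen preferred on 6+4+6+5 = 21 ballots; Larsen wins 21–4.
Larsen–Mbeki: Mbeki 16–9.
Ekwueme–Mbeki: Mbeki 17–8.
Every nominee loses at least once (Dube loses to Larsen; Ruiz loses to Dube; Quinn loses to Dube; Larsen loses to Quinn; Ekwueme loses to Dube; Mbeki loses to Dube). The majority relation contains the cycle Dube beats Quinn beats Larsen beats Dube, so there is no Condorcet winner.

none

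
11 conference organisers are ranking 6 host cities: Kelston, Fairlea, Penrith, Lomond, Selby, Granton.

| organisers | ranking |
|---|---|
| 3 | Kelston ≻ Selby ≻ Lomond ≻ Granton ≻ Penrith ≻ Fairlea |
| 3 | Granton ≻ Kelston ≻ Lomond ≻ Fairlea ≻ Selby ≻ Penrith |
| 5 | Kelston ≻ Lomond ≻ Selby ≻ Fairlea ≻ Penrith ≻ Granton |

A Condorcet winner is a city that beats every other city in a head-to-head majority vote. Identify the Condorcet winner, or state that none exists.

Head-to-head results (11 organisers):
Kelston vs Fairlea: Kelston wins 11–0.
Kelston vs Penrith: Kelston wins 11–0.
Kelston vs Lomond: Kelston preferred on 3+3+5 = 11 ballots; Kelston wins 11–0.
Kelston vs Selby: Kelston wins 11–0.
Kelston vs Granton: Kelston preferred on 3+5 = 8 ballots; Kelston wins 8–3.
Fairlea–Penrith: Fairlea 8–3.
Fairlea vs Lomond: Fairlea is ranked higher on 0 ballots, Lomond on 11. Lomond wins 11–0.
Fairlea vs Selby: Selby wins 8–3.
Fairlea vs Granton: 5 to 6, Granton.
Penrith vs Lomond: Lomond, 11–0.
Penrith vs Selby: Penrith is ranked higher on 0 ballots, Selby on 11. Selby wins 11–0.
Penrith vs Granton: 5 for Penrith, 6 for Granton — Granton by 6–5.
Lomond–Selby: Lomond 8–3.
Lomond vs Granton: Lomond preferred on 3+5 = 8 ballots; Lomond wins 8–3.
Selby–Granton: Selby 8–3.
Kelston wins every pairwise contest, so Kelston is the Condorcet winner.

Kelston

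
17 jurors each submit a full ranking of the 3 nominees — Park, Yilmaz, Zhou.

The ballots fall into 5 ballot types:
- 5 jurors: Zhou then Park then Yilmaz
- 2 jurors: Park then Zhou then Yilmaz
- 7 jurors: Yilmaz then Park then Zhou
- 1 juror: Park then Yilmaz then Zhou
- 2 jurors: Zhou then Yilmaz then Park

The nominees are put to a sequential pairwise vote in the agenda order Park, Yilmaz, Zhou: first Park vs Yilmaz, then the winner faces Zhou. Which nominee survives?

Zhou

Round 1: Park vs Yilmaz — 8–9, Yilmaz advances.
Round 2: Yilmaz vs Zhou — 8–9, Zhou advances.
Zhou survives the agenda.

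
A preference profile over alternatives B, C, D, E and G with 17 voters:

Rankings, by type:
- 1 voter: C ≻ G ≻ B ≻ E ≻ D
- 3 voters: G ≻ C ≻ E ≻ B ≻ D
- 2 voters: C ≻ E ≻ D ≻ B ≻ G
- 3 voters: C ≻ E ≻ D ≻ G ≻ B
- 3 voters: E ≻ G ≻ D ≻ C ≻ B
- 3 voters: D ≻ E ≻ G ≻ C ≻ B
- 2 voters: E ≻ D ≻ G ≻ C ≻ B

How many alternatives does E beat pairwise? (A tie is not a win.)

E against each rival (17 voters):
E vs B: E wins 16–1.
E vs C: 8 to 9, C.
E vs D: E is ranked higher on 1+3+2+3+3+2 = 14 ballots, D on 3. E wins 14–3.
E vs G: E preferred on 2+3+3+3+2 = 13 ballots; E wins 13–4.
E beats B, D, G; loses to C — 3 pairwise wins.

3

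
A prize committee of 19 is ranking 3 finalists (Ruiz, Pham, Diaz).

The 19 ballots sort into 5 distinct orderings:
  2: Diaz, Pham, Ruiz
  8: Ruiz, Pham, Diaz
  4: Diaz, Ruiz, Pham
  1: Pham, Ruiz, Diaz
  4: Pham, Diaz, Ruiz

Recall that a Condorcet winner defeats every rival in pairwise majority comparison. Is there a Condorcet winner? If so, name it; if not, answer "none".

Check each pair by majority over 19 ballots:
Ruiz vs Pham: Ruiz, 12–7.
Ruiz vs Diaz: Ruiz preferred on 8+1 = 9 ballots; Diaz wins 10–9.
Pham vs Diaz: 13 to 6, Pham.
No nominee is unbeaten: Ruiz loses to Diaz; Pham loses to Ruiz; Diaz loses to Pham. In particular Ruiz > Pham > Diaz > Ruiz is a majority cycle — no Condorcet winner exists.

none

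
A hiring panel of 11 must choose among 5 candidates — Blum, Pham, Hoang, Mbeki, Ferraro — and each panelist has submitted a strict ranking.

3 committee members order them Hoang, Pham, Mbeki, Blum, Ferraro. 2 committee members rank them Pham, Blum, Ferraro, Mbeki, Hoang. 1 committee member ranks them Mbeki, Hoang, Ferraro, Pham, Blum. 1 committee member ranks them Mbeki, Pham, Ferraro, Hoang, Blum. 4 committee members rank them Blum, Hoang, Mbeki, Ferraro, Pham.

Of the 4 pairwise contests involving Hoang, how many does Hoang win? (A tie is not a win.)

3

Hoang against each rival (11 committee members):
Hoang–Blum: Blum 6–5.
Hoang–Pham: Hoang 8–3.
Hoang vs Mbeki: 3+4 = 7 for Hoang, 4 for Mbeki — Hoang by 7–4.
Hoang–Ferraro: Hoang 8–3.
Hoang beats Pham, Mbeki, Ferraro; loses to Blum — 3 pairwise wins.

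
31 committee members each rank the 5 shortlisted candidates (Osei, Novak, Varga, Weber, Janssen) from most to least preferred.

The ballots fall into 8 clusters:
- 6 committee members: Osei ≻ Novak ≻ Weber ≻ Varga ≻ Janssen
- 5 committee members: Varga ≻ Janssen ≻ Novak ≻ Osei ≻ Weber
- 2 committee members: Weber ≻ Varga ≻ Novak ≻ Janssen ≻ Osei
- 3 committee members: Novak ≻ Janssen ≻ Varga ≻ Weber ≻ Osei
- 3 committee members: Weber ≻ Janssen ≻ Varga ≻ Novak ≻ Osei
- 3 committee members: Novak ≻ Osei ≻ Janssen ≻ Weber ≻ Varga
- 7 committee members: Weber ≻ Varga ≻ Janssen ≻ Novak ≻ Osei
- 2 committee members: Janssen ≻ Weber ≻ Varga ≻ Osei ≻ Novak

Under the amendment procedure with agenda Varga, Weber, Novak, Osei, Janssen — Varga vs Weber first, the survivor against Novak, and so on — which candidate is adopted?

Round 1: Varga vs Weber — 8–23, Weber advances.
Round 2: Weber vs Novak — 14–17, Novak advances.
Round 3: Novak vs Osei — 23–8, Novak advances.
Round 4: Novak vs Janssen — 14–17, Janssen advances.
Janssen survives the agenda.

Janssen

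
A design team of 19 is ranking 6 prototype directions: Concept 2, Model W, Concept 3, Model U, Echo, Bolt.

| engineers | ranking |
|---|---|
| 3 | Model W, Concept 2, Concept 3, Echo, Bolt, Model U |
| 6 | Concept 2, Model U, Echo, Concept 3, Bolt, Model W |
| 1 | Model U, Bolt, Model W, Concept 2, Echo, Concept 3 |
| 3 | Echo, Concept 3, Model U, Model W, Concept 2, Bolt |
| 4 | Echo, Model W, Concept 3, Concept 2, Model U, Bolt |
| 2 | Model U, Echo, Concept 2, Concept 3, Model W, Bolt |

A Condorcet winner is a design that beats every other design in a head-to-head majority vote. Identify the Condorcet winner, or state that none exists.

Pairwise majorities:
Concept 2 vs Model W: Model W, 11–8.
Concept 2–Concept 3: Concept 2 12–7.
Concept 2–Model U: Concept 2 13–6.
Concept 2 vs Echo: Concept 2 wins 10–9.
Concept 2 vs Bolt: Concept 2 wins 18–1.
Model W vs Concept 3: Concept 3 wins 11–8.
Model W vs Model U: Model U wins 12–7.
Model W vs Echo: Echo wins 15–4.
Model W vs Bolt: Model W wins 12–7.
Concept 3 vs Model U: Concept 3, 10–9.
Concept 3 vs Echo: Echo wins 16–3.
Concept 3 vs Bolt: Concept 3, 18–1.
Model U–Echo: Echo 10–9.
Model U vs Bolt: Model U, 16–3.
Echo vs Bolt: Echo, 18–1.
Each design drops at least one matchup (Concept 2 loses to Model W; Model W loses to Concept 3; Concept 3 loses to Concept 2; Model U loses to Concept 2; Echo loses to Concept 2; Bolt loses to Concept 2); the cycle Concept 2 > Concept 3 > Model W > Concept 2 rules out a Condorcet winner.

none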